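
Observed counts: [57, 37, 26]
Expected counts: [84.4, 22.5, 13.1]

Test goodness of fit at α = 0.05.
Chi-square goodness of fit test:
H₀: observed counts match expected distribution
H₁: observed counts differ from expected distribution
df = k - 1 = 2
χ² = Σ(O - E)²/E
   = (57 - 84.4)²/84.4 + (37 - 22.5)²/22.5 + (26 - 13.1)²/13.1
   = 8.895 + 9.344 + 12.703
   = 30.94
p-value < 0.0001

Since p-value < α = 0.05, we reject H₀.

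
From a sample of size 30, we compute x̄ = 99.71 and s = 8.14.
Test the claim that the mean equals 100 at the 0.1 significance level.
One-sample t-test:
H₀: μ = 100
H₁: μ ≠ 100
df = n - 1 = 29
t = (x̄ - μ₀) / (s/√n) = (99.71 - 100) / (8.14/√30) = -0.195
p-value = 0.8466

Since p-value > α = 0.1, we fail to reject H₀.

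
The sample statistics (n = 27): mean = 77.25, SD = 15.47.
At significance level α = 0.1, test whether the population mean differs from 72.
One-sample t-test:
H₀: μ = 72
H₁: μ ≠ 72
df = n - 1 = 26
t = (x̄ - μ₀) / (s/√n) = (77.25 - 72) / (15.47/√27) = 1.763
p-value = 0.0896

Since p-value < α = 0.1, we reject H₀.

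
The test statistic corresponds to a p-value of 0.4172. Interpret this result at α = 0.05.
Since p = 0.4172 > α = 0.05, fail to reject H₀.
There is insufficient evidence to reject the null hypothesis; the result is not statistically significant at the 0.05 level.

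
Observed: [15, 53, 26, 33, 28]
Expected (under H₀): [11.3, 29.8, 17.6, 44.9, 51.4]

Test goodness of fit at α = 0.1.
Chi-square goodness of fit test:
H₀: observed counts match expected distribution
H₁: observed counts differ from expected distribution
df = k - 1 = 4
χ² = Σ(O - E)²/E
   = (15 - 11.3)²/11.3 + (53 - 29.8)²/29.8 + (26 - 17.6)²/17.6 + (33 - 44.9)²/44.9 + (28 - 51.4)²/51.4
   = 1.212 + 18.062 + 4.009 + 3.154 + 10.653
   = 37.09
p-value < 0.0001

Since p-value < α = 0.1, we reject H₀.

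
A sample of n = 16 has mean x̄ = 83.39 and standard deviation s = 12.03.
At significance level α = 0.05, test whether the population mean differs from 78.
One-sample t-test:
H₀: μ = 78
H₁: μ ≠ 78
df = n - 1 = 15
t = (x̄ - μ₀) / (s/√n) = (83.39 - 78) / (12.03/√16) = 1.792
p-value = 0.0933

Since p-value > α = 0.05, we fail to reject H₀.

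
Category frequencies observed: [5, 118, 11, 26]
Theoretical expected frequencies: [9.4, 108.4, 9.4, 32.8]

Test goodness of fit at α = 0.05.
Chi-square goodness of fit test:
H₀: observed counts match expected distribution
H₁: observed counts differ from expected distribution
df = k - 1 = 3
χ² = Σ(O - E)²/E
   = (5 - 9.4)²/9.4 + (118 - 108.4)²/108.4 + (11 - 9.4)²/9.4 + (26 - 32.8)²/32.8
   = 2.060 + 0.850 + 0.272 + 1.410
   = 4.59
p-value = 0.2042

Since p-value > α = 0.05, we fail to reject H₀.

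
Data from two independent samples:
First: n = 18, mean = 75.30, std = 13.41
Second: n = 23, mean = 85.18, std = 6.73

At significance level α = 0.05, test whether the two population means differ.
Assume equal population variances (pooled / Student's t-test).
Student's two-sample t-test (equal variances):
H₀: μ₁ = μ₂
H₁: μ₁ ≠ μ₂
df = n₁ + n₂ - 2 = 39
Pooled variance s_p² = [(n₁-1)s₁² + (n₂-1)s₂²] / (n₁ + n₂ - 2) = [(17)(13.41²) + (22)(6.73²)] / 39 = 103.9364
SE = √(s_p²(1/n₁ + 1/n₂)) = √(103.9364 × (1/18 + 1/23)) = 3.2083
t = (x̄₁ - x̄₂) / SE = (75.30 - 85.18) / 3.2083 = -9.88 / 3.2083 = -3.080
p-value = 0.0038

Since p-value < α = 0.05, we reject H₀.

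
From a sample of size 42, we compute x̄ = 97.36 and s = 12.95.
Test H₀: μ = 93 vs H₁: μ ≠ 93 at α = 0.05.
One-sample t-test:
H₀: μ = 93
H₁: μ ≠ 93
df = n - 1 = 41
t = (x̄ - μ₀) / (s/√n) = (97.36 - 93) / (12.95/√42) = 2.182
p-value = 0.0349

Since p-value < α = 0.05, we reject H₀.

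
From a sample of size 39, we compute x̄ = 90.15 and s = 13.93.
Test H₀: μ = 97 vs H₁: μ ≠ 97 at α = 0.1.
One-sample t-test:
H₀: μ = 97
H₁: μ ≠ 97
df = n - 1 = 38
t = (x̄ - μ₀) / (s/√n) = (90.15 - 97) / (13.93/√39) = -3.071
p-value = 0.0039

Since p-value < α = 0.1, we reject H₀.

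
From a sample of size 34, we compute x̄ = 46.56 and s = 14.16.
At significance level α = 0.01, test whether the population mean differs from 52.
One-sample t-test:
H₀: μ = 52
H₁: μ ≠ 52
df = n - 1 = 33
t = (x̄ - μ₀) / (s/√n) = (46.56 - 52) / (14.16/√34) = -2.240
p-value = 0.0319

Since p-value > α = 0.01, we fail to reject H₀.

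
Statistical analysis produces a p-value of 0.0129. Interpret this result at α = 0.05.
Since p = 0.0129 < α = 0.05, reject H₀.
There is sufficient evidence to reject the null hypothesis; the result is statistically significant at the 0.05 level.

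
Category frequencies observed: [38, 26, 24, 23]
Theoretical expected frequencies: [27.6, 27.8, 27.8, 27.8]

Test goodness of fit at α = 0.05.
Chi-square goodness of fit test:
H₀: observed counts match expected distribution
H₁: observed counts differ from expected distribution
df = k - 1 = 3
χ² = Σ(O - E)²/E
   = (38 - 27.6)²/27.6 + (26 - 27.8)²/27.8 + (24 - 27.8)²/27.8 + (23 - 27.8)²/27.8
   = 3.919 + 0.117 + 0.519 + 0.829
   = 5.38
p-value = 0.1458

Since p-value > α = 0.05, we fail to reject H₀.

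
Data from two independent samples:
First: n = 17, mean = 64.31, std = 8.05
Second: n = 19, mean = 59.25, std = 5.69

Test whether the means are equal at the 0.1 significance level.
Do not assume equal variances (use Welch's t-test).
Welch's two-sample t-test:
H₀: μ₁ = μ₂
H₁: μ₁ ≠ μ₂
s₁²/n₁ = 8.05²/17 = 3.8119,  s₂²/n₂ = 5.69²/19 = 1.7040
SE = √(s₁²/n₁ + s₂²/n₂) = √(3.8119 + 1.7040) = 2.3486
df (Welch-Satterthwaite) = (s₁²/n₁ + s₂²/n₂)² / [(s₁²/n₁)²/(n₁-1) + (s₂²/n₂)²/(n₂-1)] ≈ 28.45
t = (x̄₁ - x̄₂) / SE = (64.31 - 59.25) / 2.3486 = 5.06 / 2.3486 = 2.154
p-value = 0.0398

Since p-value < α = 0.1, we reject H₀.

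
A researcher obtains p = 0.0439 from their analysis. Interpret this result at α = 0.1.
Since p = 0.0439 < α = 0.1, reject H₀.
There is sufficient evidence to reject the null hypothesis; the result is statistically significant at the 0.1 level.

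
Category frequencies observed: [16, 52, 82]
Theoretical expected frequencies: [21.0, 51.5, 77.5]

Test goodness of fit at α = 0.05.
Chi-square goodness of fit test:
H₀: observed counts match expected distribution
H₁: observed counts differ from expected distribution
df = k - 1 = 2
χ² = Σ(O - E)²/E
   = (16 - 21.0)²/21.0 + (52 - 51.5)²/51.5 + (82 - 77.5)²/77.5
   = 1.190 + 0.005 + 0.261
   = 1.46
p-value = 0.4827

Since p-value > α = 0.05, we fail to reject H₀.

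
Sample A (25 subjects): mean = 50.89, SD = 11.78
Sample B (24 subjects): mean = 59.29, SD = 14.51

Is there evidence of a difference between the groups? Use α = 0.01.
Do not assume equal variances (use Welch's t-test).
Welch's two-sample t-test:
H₀: μ₁ = μ₂
H₁: μ₁ ≠ μ₂
s₁²/n₁ = 11.78²/25 = 5.5507,  s₂²/n₂ = 14.51²/24 = 8.7725
SE = √(s₁²/n₁ + s₂²/n₂) = √(5.5507 + 8.7725) = 3.7846
df (Welch-Satterthwaite) = (s₁²/n₁ + s₂²/n₂)² / [(s₁²/n₁)²/(n₁-1) + (s₂²/n₂)²/(n₂-1)] ≈ 44.31
t = (x̄₁ - x̄₂) / SE = (50.89 - 59.29) / 3.7846 = -8.40 / 3.7846 = -2.220
p-value = 0.0316

Since p-value > α = 0.01, we fail to reject H₀.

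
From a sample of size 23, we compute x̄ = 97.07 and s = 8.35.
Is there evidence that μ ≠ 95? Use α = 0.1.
One-sample t-test:
H₀: μ = 95
H₁: μ ≠ 95
df = n - 1 = 22
t = (x̄ - μ₀) / (s/√n) = (97.07 - 95) / (8.35/√23) = 1.189
p-value = 0.2472

Since p-value > α = 0.1, we fail to reject H₀.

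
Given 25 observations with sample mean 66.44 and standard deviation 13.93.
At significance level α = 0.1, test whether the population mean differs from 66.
One-sample t-test:
H₀: μ = 66
H₁: μ ≠ 66
df = n - 1 = 24
t = (x̄ - μ₀) / (s/√n) = (66.44 - 66) / (13.93/√25) = 0.158
p-value = 0.8758

Since p-value > α = 0.1, we fail to reject H₀.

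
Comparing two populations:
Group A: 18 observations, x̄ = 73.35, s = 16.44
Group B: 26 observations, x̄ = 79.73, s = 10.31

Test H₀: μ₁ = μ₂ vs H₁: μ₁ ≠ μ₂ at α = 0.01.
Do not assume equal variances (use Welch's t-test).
Welch's two-sample t-test:
H₀: μ₁ = μ₂
H₁: μ₁ ≠ μ₂
s₁²/n₁ = 16.44²/18 = 15.0152,  s₂²/n₂ = 10.31²/26 = 4.0883
SE = √(s₁²/n₁ + s₂²/n₂) = √(15.0152 + 4.0883) = 4.3708
df (Welch-Satterthwaite) = (s₁²/n₁ + s₂²/n₂)² / [(s₁²/n₁)²/(n₁-1) + (s₂²/n₂)²/(n₂-1)] ≈ 26.20
t = (x̄₁ - x̄₂) / SE = (73.35 - 79.73) / 4.3708 = -6.38 / 4.3708 = -1.460
p-value = 0.1563

Since p-value > α = 0.01, we fail to reject H₀.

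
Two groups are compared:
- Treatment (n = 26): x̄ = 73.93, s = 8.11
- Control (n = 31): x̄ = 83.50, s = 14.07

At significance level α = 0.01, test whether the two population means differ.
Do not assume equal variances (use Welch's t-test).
Welch's two-sample t-test:
H₀: μ₁ = μ₂
H₁: μ₁ ≠ μ₂
s₁²/n₁ = 8.11²/26 = 2.5297,  s₂²/n₂ = 14.07²/31 = 6.3860
SE = √(s₁²/n₁ + s₂²/n₂) = √(2.5297 + 6.3860) = 2.9859
df (Welch-Satterthwaite) = (s₁²/n₁ + s₂²/n₂)² / [(s₁²/n₁)²/(n₁-1) + (s₂²/n₂)²/(n₂-1)] ≈ 49.21
t = (x̄₁ - x̄₂) / SE = (73.93 - 83.50) / 2.9859 = -9.57 / 2.9859 = -3.205
p-value = 0.0024

Since p-value < α = 0.01, we reject H₀.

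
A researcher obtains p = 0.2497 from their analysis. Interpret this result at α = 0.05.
Since p = 0.2497 > α = 0.05, fail to reject H₀.
There is insufficient evidence to reject the null hypothesis; the result is not statistically significant at the 0.05 level.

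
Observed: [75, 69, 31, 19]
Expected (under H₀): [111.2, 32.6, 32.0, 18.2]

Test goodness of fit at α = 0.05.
Chi-square goodness of fit test:
H₀: observed counts match expected distribution
H₁: observed counts differ from expected distribution
df = k - 1 = 3
χ² = Σ(O - E)²/E
   = (75 - 111.2)²/111.2 + (69 - 32.6)²/32.6 + (31 - 32.0)²/32.0 + (19 - 18.2)²/18.2
   = 11.785 + 40.643 + 0.031 + 0.035
   = 52.49
p-value < 0.0001

Since p-value < α = 0.05, we reject H₀.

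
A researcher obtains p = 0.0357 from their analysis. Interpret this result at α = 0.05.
Since p = 0.0357 < α = 0.05, reject H₀.
There is sufficient evidence to reject the null hypothesis; the result is statistically significant at the 0.05 level.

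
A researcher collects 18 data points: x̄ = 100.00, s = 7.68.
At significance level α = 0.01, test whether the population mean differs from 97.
One-sample t-test:
H₀: μ = 97
H₁: μ ≠ 97
df = n - 1 = 17
t = (x̄ - μ₀) / (s/√n) = (100.00 - 97) / (7.68/√18) = 1.657
p-value = 0.1158

Since p-value > α = 0.01, we fail to reject H₀.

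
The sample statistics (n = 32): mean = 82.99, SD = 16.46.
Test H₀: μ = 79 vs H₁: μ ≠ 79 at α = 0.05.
One-sample t-test:
H₀: μ = 79
H₁: μ ≠ 79
df = n - 1 = 31
t = (x̄ - μ₀) / (s/√n) = (82.99 - 79) / (16.46/√32) = 1.371
p-value = 0.1801

Since p-value > α = 0.05, we fail to reject H₀.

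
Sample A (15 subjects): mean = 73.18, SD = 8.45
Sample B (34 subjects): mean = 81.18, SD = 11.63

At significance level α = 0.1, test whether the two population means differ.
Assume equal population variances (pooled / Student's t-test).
Student's two-sample t-test (equal variances):
H₀: μ₁ = μ₂
H₁: μ₁ ≠ μ₂
df = n₁ + n₂ - 2 = 47
Pooled variance s_p² = [(n₁-1)s₁² + (n₂-1)s₂²] / (n₁ + n₂ - 2) = [(14)(8.45²) + (33)(11.63²)] / 47 = 116.2364
SE = √(s_p²(1/n₁ + 1/n₂)) = √(116.2364 × (1/15 + 1/34)) = 3.3418
t = (x̄₁ - x̄₂) / SE = (73.18 - 81.18) / 3.3418 = -8.00 / 3.3418 = -2.394
p-value = 0.0207

Since p-value < α = 0.1, we reject H₀.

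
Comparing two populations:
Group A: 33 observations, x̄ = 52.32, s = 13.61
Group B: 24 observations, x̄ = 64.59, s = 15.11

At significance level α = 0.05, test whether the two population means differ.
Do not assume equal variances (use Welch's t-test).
Welch's two-sample t-test:
H₀: μ₁ = μ₂
H₁: μ₁ ≠ μ₂
s₁²/n₁ = 13.61²/33 = 5.6131,  s₂²/n₂ = 15.11²/24 = 9.5130
SE = √(s₁²/n₁ + s₂²/n₂) = √(5.6131 + 9.5130) = 3.8892
df (Welch-Satterthwaite) = (s₁²/n₁ + s₂²/n₂)² / [(s₁²/n₁)²/(n₁-1) + (s₂²/n₂)²/(n₂-1)] ≈ 46.51
t = (x̄₁ - x̄₂) / SE = (52.32 - 64.59) / 3.8892 = -12.27 / 3.8892 = -3.155
p-value = 0.0028

Since p-value < α = 0.05, we reject H₀.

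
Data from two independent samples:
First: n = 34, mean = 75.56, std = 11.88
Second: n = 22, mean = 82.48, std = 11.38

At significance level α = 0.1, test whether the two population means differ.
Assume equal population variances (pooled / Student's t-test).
Student's two-sample t-test (equal variances):
H₀: μ₁ = μ₂
H₁: μ₁ ≠ μ₂
df = n₁ + n₂ - 2 = 54
Pooled variance s_p² = [(n₁-1)s₁² + (n₂-1)s₂²] / (n₁ + n₂ - 2) = [(33)(11.88²) + (21)(11.38²)] / 54 = 136.6116
SE = √(s_p²(1/n₁ + 1/n₂)) = √(136.6116 × (1/34 + 1/22)) = 3.1981
t = (x̄₁ - x̄₂) / SE = (75.56 - 82.48) / 3.1981 = -6.92 / 3.1981 = -2.164
p-value = 0.0349

Since p-value < α = 0.1, we reject H₀.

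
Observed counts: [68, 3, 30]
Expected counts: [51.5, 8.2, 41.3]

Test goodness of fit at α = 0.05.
Chi-square goodness of fit test:
H₀: observed counts match expected distribution
H₁: observed counts differ from expected distribution
df = k - 1 = 2
χ² = Σ(O - E)²/E
   = (68 - 51.5)²/51.5 + (3 - 8.2)²/8.2 + (30 - 41.3)²/41.3
   = 5.286 + 3.298 + 3.092
   = 11.68
p-value = 0.0029

Since p-value < α = 0.05, we reject H₀.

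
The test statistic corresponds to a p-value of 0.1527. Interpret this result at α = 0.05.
Since p = 0.1527 > α = 0.05, fail to reject H₀.
There is insufficient evidence to reject the null hypothesis; the result is not statistically significant at the 0.05 level.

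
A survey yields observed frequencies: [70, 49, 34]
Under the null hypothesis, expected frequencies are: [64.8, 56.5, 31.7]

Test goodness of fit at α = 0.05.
Chi-square goodness of fit test:
H₀: observed counts match expected distribution
H₁: observed counts differ from expected distribution
df = k - 1 = 2
χ² = Σ(O - E)²/E
   = (70 - 64.8)²/64.8 + (49 - 56.5)²/56.5 + (34 - 31.7)²/31.7
   = 0.417 + 0.996 + 0.167
   = 1.58
p-value = 0.4539

Since p-value > α = 0.05, we fail to reject H₀.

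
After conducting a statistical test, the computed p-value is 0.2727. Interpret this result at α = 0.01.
Since p = 0.2727 > α = 0.01, fail to reject H₀.
There is insufficient evidence to reject the null hypothesis; the result is not statistically significant at the 0.01 level.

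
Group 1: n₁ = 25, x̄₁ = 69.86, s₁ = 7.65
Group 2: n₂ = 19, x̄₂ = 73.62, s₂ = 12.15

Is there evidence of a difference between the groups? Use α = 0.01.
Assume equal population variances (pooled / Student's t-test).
Student's two-sample t-test (equal variances):
H₀: μ₁ = μ₂
H₁: μ₁ ≠ μ₂
df = n₁ + n₂ - 2 = 42
Pooled variance s_p² = [(n₁-1)s₁² + (n₂-1)s₂²] / (n₁ + n₂ - 2) = [(24)(7.65²) + (18)(12.15²)] / 42 = 96.7082
SE = √(s_p²(1/n₁ + 1/n₂)) = √(96.7082 × (1/25 + 1/19)) = 2.9930
t = (x̄₁ - x̄₂) / SE = (69.86 - 73.62) / 2.9930 = -3.76 / 2.9930 = -1.256
p-value = 0.2160

Since p-value > α = 0.01, we fail to reject H₀.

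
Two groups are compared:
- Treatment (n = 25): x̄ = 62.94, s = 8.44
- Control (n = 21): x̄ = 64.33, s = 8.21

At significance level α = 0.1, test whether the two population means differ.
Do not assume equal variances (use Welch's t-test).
Welch's two-sample t-test:
H₀: μ₁ = μ₂
H₁: μ₁ ≠ μ₂
s₁²/n₁ = 8.44²/25 = 2.8493,  s₂²/n₂ = 8.21²/21 = 3.2097
SE = √(s₁²/n₁ + s₂²/n₂) = √(2.8493 + 3.2097) = 2.4615
df (Welch-Satterthwaite) = (s₁²/n₁ + s₂²/n₂)² / [(s₁²/n₁)²/(n₁-1) + (s₂²/n₂)²/(n₂-1)] ≈ 43.02
t = (x̄₁ - x̄₂) / SE = (62.94 - 64.33) / 2.4615 = -1.39 / 2.4615 = -0.565
p-value = 0.5752

Since p-value > α = 0.1, we fail to reject H₀.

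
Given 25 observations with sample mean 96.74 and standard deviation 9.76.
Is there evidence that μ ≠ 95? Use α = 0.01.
One-sample t-test:
H₀: μ = 95
H₁: μ ≠ 95
df = n - 1 = 24
t = (x̄ - μ₀) / (s/√n) = (96.74 - 95) / (9.76/√25) = 0.891
p-value = 0.3816

Since p-value > α = 0.01, we fail to reject H₀.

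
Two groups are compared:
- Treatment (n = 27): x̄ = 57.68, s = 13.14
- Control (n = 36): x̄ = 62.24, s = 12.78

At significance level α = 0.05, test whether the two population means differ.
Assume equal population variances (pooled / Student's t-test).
Student's two-sample t-test (equal variances):
H₀: μ₁ = μ₂
H₁: μ₁ ≠ μ₂
df = n₁ + n₂ - 2 = 61
Pooled variance s_p² = [(n₁-1)s₁² + (n₂-1)s₂²] / (n₁ + n₂ - 2) = [(26)(13.14²) + (35)(12.78²)] / 61 = 167.3056
SE = √(s_p²(1/n₁ + 1/n₂)) = √(167.3056 × (1/27 + 1/36)) = 3.2930
t = (x̄₁ - x̄₂) / SE = (57.68 - 62.24) / 3.2930 = -4.56 / 3.2930 = -1.385
p-value = 0.1712

Since p-value > α = 0.05, we fail to reject H₀.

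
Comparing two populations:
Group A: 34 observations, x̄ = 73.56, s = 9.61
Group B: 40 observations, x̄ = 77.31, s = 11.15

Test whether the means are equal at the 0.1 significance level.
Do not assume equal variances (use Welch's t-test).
Welch's two-sample t-test:
H₀: μ₁ = μ₂
H₁: μ₁ ≠ μ₂
s₁²/n₁ = 9.61²/34 = 2.7162,  s₂²/n₂ = 11.15²/40 = 3.1081
SE = √(s₁²/n₁ + s₂²/n₂) = √(2.7162 + 3.1081) = 2.4134
df (Welch-Satterthwaite) = (s₁²/n₁ + s₂²/n₂)² / [(s₁²/n₁)²/(n₁-1) + (s₂²/n₂)²/(n₂-1)] ≈ 71.98
t = (x̄₁ - x̄₂) / SE = (73.56 - 77.31) / 2.4134 = -3.75 / 2.4134 = -1.554
p-value = 0.1246

Since p-value > α = 0.1, we fail to reject H₀.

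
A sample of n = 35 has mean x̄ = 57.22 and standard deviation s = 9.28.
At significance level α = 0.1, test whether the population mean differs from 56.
One-sample t-test:
H₀: μ = 56
H₁: μ ≠ 56
df = n - 1 = 34
t = (x̄ - μ₀) / (s/√n) = (57.22 - 56) / (9.28/√35) = 0.778
p-value = 0.4421

Since p-value > α = 0.1, we fail to reject H₀.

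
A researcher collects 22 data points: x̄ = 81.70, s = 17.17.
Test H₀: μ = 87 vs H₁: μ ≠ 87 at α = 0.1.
One-sample t-test:
H₀: μ = 87
H₁: μ ≠ 87
df = n - 1 = 21
t = (x̄ - μ₀) / (s/√n) = (81.70 - 87) / (17.17/√22) = -1.448
p-value = 0.1624

Since p-value > α = 0.1, we fail to reject H₀.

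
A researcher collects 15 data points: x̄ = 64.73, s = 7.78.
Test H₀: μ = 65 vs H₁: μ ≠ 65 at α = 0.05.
One-sample t-test:
H₀: μ = 65
H₁: μ ≠ 65
df = n - 1 = 14
t = (x̄ - μ₀) / (s/√n) = (64.73 - 65) / (7.78/√15) = -0.134
p-value = 0.8950

Since p-value > α = 0.05, we fail to reject H₀.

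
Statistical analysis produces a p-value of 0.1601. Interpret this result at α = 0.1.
Since p = 0.1601 > α = 0.1, fail to reject H₀.
There is insufficient evidence to reject the null hypothesis; the result is not statistically significant at the 0.1 level.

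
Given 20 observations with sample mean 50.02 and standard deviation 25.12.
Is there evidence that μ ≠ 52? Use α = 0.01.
One-sample t-test:
H₀: μ = 52
H₁: μ ≠ 52
df = n - 1 = 19
t = (x̄ - μ₀) / (s/√n) = (50.02 - 52) / (25.12/√20) = -0.353
p-value = 0.7283

Since p-value > α = 0.01, we fail to reject H₀.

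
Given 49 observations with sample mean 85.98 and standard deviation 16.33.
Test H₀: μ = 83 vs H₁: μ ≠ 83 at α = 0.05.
One-sample t-test:
H₀: μ = 83
H₁: μ ≠ 83
df = n - 1 = 48
t = (x̄ - μ₀) / (s/√n) = (85.98 - 83) / (16.33/√49) = 1.277
p-value = 0.2076

Since p-value > α = 0.05, we fail to reject H₀.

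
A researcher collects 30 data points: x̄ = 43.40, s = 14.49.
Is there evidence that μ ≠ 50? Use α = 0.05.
One-sample t-test:
H₀: μ = 50
H₁: μ ≠ 50
df = n - 1 = 29
t = (x̄ - μ₀) / (s/√n) = (43.40 - 50) / (14.49/√30) = -2.495
p-value = 0.0185

Since p-value < α = 0.05, we reject H₀.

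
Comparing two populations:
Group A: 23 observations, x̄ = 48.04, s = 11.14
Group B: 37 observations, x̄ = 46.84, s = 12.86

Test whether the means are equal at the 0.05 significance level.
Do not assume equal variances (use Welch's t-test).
Welch's two-sample t-test:
H₀: μ₁ = μ₂
H₁: μ₁ ≠ μ₂
s₁²/n₁ = 11.14²/23 = 5.3956,  s₂²/n₂ = 12.86²/37 = 4.4697
SE = √(s₁²/n₁ + s₂²/n₂) = √(5.3956 + 4.4697) = 3.1409
df (Welch-Satterthwaite) = (s₁²/n₁ + s₂²/n₂)² / [(s₁²/n₁)²/(n₁-1) + (s₂²/n₂)²/(n₂-1)] ≈ 51.82
t = (x̄₁ - x̄₂) / SE = (48.04 - 46.84) / 3.1409 = 1.20 / 3.1409 = 0.382
p-value = 0.7040

Since p-value > α = 0.05, we fail to reject H₀.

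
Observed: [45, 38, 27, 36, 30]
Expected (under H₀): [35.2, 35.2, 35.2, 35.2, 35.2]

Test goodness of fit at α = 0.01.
Chi-square goodness of fit test:
H₀: observed counts match expected distribution
H₁: observed counts differ from expected distribution
df = k - 1 = 4
χ² = Σ(O - E)²/E
   = (45 - 35.2)²/35.2 + (38 - 35.2)²/35.2 + (27 - 35.2)²/35.2 + (36 - 35.2)²/35.2 + (30 - 35.2)²/35.2
   = 2.728 + 0.223 + 1.910 + 0.018 + 0.768
   = 5.65
p-value = 0.2270

Since p-value > α = 0.01, we fail to reject H₀.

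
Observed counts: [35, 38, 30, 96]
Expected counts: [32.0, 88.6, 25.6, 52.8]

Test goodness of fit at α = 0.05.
Chi-square goodness of fit test:
H₀: observed counts match expected distribution
H₁: observed counts differ from expected distribution
df = k - 1 = 3
χ² = Σ(O - E)²/E
   = (35 - 32.0)²/32.0 + (38 - 88.6)²/88.6 + (30 - 25.6)²/25.6 + (96 - 52.8)²/52.8
   = 0.281 + 28.898 + 0.756 + 35.345
   = 65.28
p-value < 0.0001

Since p-value < α = 0.05, we reject H₀.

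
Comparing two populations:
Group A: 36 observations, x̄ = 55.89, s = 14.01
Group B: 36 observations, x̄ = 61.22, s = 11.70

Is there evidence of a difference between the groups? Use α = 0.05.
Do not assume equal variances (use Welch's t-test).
Welch's two-sample t-test:
H₀: μ₁ = μ₂
H₁: μ₁ ≠ μ₂
s₁²/n₁ = 14.01²/36 = 5.4522,  s₂²/n₂ = 11.70²/36 = 3.8025
SE = √(s₁²/n₁ + s₂²/n₂) = √(5.4522 + 3.8025) = 3.0422
df (Welch-Satterthwaite) = (s₁²/n₁ + s₂²/n₂)² / [(s₁²/n₁)²/(n₁-1) + (s₂²/n₂)²/(n₂-1)] ≈ 67.84
t = (x̄₁ - x̄₂) / SE = (55.89 - 61.22) / 3.0422 = -5.33 / 3.0422 = -1.752
p-value = 0.0843

Since p-value > α = 0.05, we fail to reject H₀.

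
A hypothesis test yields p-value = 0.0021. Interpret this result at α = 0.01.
Since p = 0.0021 < α = 0.01, reject H₀.
There is sufficient evidence to reject the null hypothesis; the result is statistically significant at the 0.01 level.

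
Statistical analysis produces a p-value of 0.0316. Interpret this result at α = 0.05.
Since p = 0.0316 < α = 0.05, reject H₀.
There is sufficient evidence to reject the null hypothesis; the result is statistically significant at the 0.05 level.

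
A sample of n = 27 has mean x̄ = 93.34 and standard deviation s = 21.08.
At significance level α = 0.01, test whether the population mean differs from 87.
One-sample t-test:
H₀: μ = 87
H₁: μ ≠ 87
df = n - 1 = 26
t = (x̄ - μ₀) / (s/√n) = (93.34 - 87) / (21.08/√27) = 1.563
p-value = 0.1302

Since p-value > α = 0.01, we fail to reject H₀.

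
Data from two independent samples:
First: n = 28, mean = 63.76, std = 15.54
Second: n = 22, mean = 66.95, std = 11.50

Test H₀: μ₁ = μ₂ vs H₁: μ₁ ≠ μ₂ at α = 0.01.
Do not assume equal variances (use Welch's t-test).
Welch's two-sample t-test:
H₀: μ₁ = μ₂
H₁: μ₁ ≠ μ₂
s₁²/n₁ = 15.54²/28 = 8.6247,  s₂²/n₂ = 11.50²/22 = 6.0114
SE = √(s₁²/n₁ + s₂²/n₂) = √(8.6247 + 6.0114) = 3.8257
df (Welch-Satterthwaite) = (s₁²/n₁ + s₂²/n₂)² / [(s₁²/n₁)²/(n₁-1) + (s₂²/n₂)²/(n₂-1)] ≈ 47.86
t = (x̄₁ - x̄₂) / SE = (63.76 - 66.95) / 3.8257 = -3.19 / 3.8257 = -0.834
p-value = 0.4085

Since p-value > α = 0.01, we fail to reject H₀.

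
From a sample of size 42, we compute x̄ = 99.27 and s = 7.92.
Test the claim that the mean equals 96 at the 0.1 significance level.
One-sample t-test:
H₀: μ = 96
H₁: μ ≠ 96
df = n - 1 = 41
t = (x̄ - μ₀) / (s/√n) = (99.27 - 96) / (7.92/√42) = 2.676
p-value = 0.0107

Since p-value < α = 0.1, we reject H₀.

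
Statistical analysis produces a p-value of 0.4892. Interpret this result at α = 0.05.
Since p = 0.4892 > α = 0.05, fail to reject H₀.
There is insufficient evidence to reject the null hypothesis; the result is not statistically significant at the 0.05 level.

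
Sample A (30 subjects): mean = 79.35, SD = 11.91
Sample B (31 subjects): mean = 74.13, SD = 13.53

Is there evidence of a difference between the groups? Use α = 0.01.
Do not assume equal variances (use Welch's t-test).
Welch's two-sample t-test:
H₀: μ₁ = μ₂
H₁: μ₁ ≠ μ₂
s₁²/n₁ = 11.91²/30 = 4.7283,  s₂²/n₂ = 13.53²/31 = 5.9052
SE = √(s₁²/n₁ + s₂²/n₂) = √(4.7283 + 5.9052) = 3.2609
df (Welch-Satterthwaite) = (s₁²/n₁ + s₂²/n₂)² / [(s₁²/n₁)²/(n₁-1) + (s₂²/n₂)²/(n₂-1)] ≈ 58.49
t = (x̄₁ - x̄₂) / SE = (79.35 - 74.13) / 3.2609 = 5.22 / 3.2609 = 1.601
p-value = 0.1148

Since p-value > α = 0.01, we fail to reject H₀.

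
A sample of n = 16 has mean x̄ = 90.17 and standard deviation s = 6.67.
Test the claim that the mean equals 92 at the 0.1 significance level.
One-sample t-test:
H₀: μ = 92
H₁: μ ≠ 92
df = n - 1 = 15
t = (x̄ - μ₀) / (s/√n) = (90.17 - 92) / (6.67/√16) = -1.097
p-value = 0.2897

Since p-value > α = 0.1, we fail to reject H₀.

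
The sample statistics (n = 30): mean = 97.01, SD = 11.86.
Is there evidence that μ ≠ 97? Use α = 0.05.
One-sample t-test:
H₀: μ = 97
H₁: μ ≠ 97
df = n - 1 = 29
t = (x̄ - μ₀) / (s/√n) = (97.01 - 97) / (11.86/√30) = 0.005
p-value = 0.9963

Since p-value > α = 0.05, we fail to reject H₀.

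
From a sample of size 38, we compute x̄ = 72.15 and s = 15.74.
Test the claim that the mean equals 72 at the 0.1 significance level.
One-sample t-test:
H₀: μ = 72
H₁: μ ≠ 72
df = n - 1 = 37
t = (x̄ - μ₀) / (s/√n) = (72.15 - 72) / (15.74/√38) = 0.059
p-value = 0.9535

Since p-value > α = 0.1, we fail to reject H₀.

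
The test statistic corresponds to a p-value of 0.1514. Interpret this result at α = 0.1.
Since p = 0.1514 > α = 0.1, fail to reject H₀.
There is insufficient evidence to reject the null hypothesis; the result is not statistically significant at the 0.1 level.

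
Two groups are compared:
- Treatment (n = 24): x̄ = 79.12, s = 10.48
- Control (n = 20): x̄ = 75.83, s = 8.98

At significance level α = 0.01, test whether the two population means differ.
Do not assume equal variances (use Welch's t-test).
Welch's two-sample t-test:
H₀: μ₁ = μ₂
H₁: μ₁ ≠ μ₂
s₁²/n₁ = 10.48²/24 = 4.5763,  s₂²/n₂ = 8.98²/20 = 4.0320
SE = √(s₁²/n₁ + s₂²/n₂) = √(4.5763 + 4.0320) = 2.9340
df (Welch-Satterthwaite) = (s₁²/n₁ + s₂²/n₂)² / [(s₁²/n₁)²/(n₁-1) + (s₂²/n₂)²/(n₂-1)] ≈ 41.96
t = (x̄₁ - x̄₂) / SE = (79.12 - 75.83) / 2.9340 = 3.29 / 2.9340 = 1.121
p-value = 0.2685

Since p-value > α = 0.01, we fail to reject H₀.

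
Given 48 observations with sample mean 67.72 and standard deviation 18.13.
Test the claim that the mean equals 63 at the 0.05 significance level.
One-sample t-test:
H₀: μ = 63
H₁: μ ≠ 63
df = n - 1 = 47
t = (x̄ - μ₀) / (s/√n) = (67.72 - 63) / (18.13/√48) = 1.804
p-value = 0.0777

Since p-value > α = 0.05, we fail to reject H₀.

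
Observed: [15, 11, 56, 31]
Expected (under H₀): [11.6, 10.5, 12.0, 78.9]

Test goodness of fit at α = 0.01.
Chi-square goodness of fit test:
H₀: observed counts match expected distribution
H₁: observed counts differ from expected distribution
df = k - 1 = 3
χ² = Σ(O - E)²/E
   = (15 - 11.6)²/11.6 + (11 - 10.5)²/10.5 + (56 - 12.0)²/12.0 + (31 - 78.9)²/78.9
   = 0.997 + 0.024 + 161.333 + 29.080
   = 191.43
p-value < 0.0001

Since p-value < α = 0.01, we reject H₀.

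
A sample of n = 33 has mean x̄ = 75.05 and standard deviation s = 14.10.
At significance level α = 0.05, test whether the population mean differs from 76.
One-sample t-test:
H₀: μ = 76
H₁: μ ≠ 76
df = n - 1 = 32
t = (x̄ - μ₀) / (s/√n) = (75.05 - 76) / (14.10/√33) = -0.387
p-value = 0.7013

Since p-value > α = 0.05, we fail to reject H₀.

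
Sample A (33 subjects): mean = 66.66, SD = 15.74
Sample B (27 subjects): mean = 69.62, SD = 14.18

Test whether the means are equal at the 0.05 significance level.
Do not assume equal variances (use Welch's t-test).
Welch's two-sample t-test:
H₀: μ₁ = μ₂
H₁: μ₁ ≠ μ₂
s₁²/n₁ = 15.74²/33 = 7.5075,  s₂²/n₂ = 14.18²/27 = 7.4471
SE = √(s₁²/n₁ + s₂²/n₂) = √(7.5075 + 7.4471) = 3.8671
df (Welch-Satterthwaite) = (s₁²/n₁ + s₂²/n₂)² / [(s₁²/n₁)²/(n₁-1) + (s₂²/n₂)²/(n₂-1)] ≈ 57.43
t = (x̄₁ - x̄₂) / SE = (66.66 - 69.62) / 3.8671 = -2.96 / 3.8671 = -0.765
p-value = 0.4472

Since p-value > α = 0.05, we fail to reject H₀.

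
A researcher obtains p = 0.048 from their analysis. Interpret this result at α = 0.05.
Since p = 0.048 < α = 0.05, reject H₀.
There is sufficient evidence to reject the null hypothesis; the result is statistically significant at the 0.05 level.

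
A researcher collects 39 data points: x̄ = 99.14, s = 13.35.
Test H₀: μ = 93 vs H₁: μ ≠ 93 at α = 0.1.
One-sample t-test:
H₀: μ = 93
H₁: μ ≠ 93
df = n - 1 = 38
t = (x̄ - μ₀) / (s/√n) = (99.14 - 93) / (13.35/√39) = 2.872
p-value = 0.0066

Since p-value < α = 0.1, we reject H₀.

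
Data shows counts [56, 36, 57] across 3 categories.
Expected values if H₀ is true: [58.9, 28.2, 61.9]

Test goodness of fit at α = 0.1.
Chi-square goodness of fit test:
H₀: observed counts match expected distribution
H₁: observed counts differ from expected distribution
df = k - 1 = 2
χ² = Σ(O - E)²/E
   = (56 - 58.9)²/58.9 + (36 - 28.2)²/28.2 + (57 - 61.9)²/61.9
   = 0.143 + 2.157 + 0.388
   = 2.69
p-value = 0.2608

Since p-value > α = 0.1, we fail to reject H₀.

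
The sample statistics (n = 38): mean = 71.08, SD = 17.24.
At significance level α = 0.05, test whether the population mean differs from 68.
One-sample t-test:
H₀: μ = 68
H₁: μ ≠ 68
df = n - 1 = 37
t = (x̄ - μ₀) / (s/√n) = (71.08 - 68) / (17.24/√38) = 1.101
p-value = 0.2779

Since p-value > α = 0.05, we fail to reject H₀.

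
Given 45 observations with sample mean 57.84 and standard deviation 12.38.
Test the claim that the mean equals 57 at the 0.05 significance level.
One-sample t-test:
H₀: μ = 57
H₁: μ ≠ 57
df = n - 1 = 44
t = (x̄ - μ₀) / (s/√n) = (57.84 - 57) / (12.38/√45) = 0.455
p-value = 0.6512

Since p-value > α = 0.05, we fail to reject H₀.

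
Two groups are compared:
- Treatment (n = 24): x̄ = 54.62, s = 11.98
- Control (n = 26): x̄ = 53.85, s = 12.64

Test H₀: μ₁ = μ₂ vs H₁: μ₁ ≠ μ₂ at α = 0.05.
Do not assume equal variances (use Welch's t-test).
Welch's two-sample t-test:
H₀: μ₁ = μ₂
H₁: μ₁ ≠ μ₂
s₁²/n₁ = 11.98²/24 = 5.9800,  s₂²/n₂ = 12.64²/26 = 6.1450
SE = √(s₁²/n₁ + s₂²/n₂) = √(5.9800 + 6.1450) = 3.4821
df (Welch-Satterthwaite) = (s₁²/n₁ + s₂²/n₂)² / [(s₁²/n₁)²/(n₁-1) + (s₂²/n₂)²/(n₂-1)] ≈ 47.96
t = (x̄₁ - x̄₂) / SE = (54.62 - 53.85) / 3.4821 = 0.77 / 3.4821 = 0.221
p-value = 0.8259

Since p-value > α = 0.05, we fail to reject H₀.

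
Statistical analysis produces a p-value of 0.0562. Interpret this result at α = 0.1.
Since p = 0.0562 < α = 0.1, reject H₀.
There is sufficient evidence to reject the null hypothesis; the result is statistically significant at the 0.1 level.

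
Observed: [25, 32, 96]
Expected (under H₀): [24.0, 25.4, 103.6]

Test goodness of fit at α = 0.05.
Chi-square goodness of fit test:
H₀: observed counts match expected distribution
H₁: observed counts differ from expected distribution
df = k - 1 = 2
χ² = Σ(O - E)²/E
   = (25 - 24.0)²/24.0 + (32 - 25.4)²/25.4 + (96 - 103.6)²/103.6
   = 0.042 + 1.715 + 0.558
   = 2.31
p-value = 0.3144

Since p-value > α = 0.05, we fail to reject H₀.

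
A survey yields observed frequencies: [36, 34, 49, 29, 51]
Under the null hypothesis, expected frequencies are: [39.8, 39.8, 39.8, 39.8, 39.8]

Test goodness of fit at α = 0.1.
Chi-square goodness of fit test:
H₀: observed counts match expected distribution
H₁: observed counts differ from expected distribution
df = k - 1 = 4
χ² = Σ(O - E)²/E
   = (36 - 39.8)²/39.8 + (34 - 39.8)²/39.8 + (49 - 39.8)²/39.8 + (29 - 39.8)²/39.8 + (51 - 39.8)²/39.8
   = 0.363 + 0.845 + 2.127 + 2.931 + 3.152
   = 9.42
p-value = 0.0515

Since p-value < α = 0.1, we reject H₀.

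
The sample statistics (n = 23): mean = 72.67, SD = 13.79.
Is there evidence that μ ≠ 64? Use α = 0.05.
One-sample t-test:
H₀: μ = 64
H₁: μ ≠ 64
df = n - 1 = 22
t = (x̄ - μ₀) / (s/√n) = (72.67 - 64) / (13.79/√23) = 3.015
p-value = 0.0064

Since p-value < α = 0.05, we reject H₀.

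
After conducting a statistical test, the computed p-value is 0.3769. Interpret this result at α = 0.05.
Since p = 0.3769 > α = 0.05, fail to reject H₀.
There is insufficient evidence to reject the null hypothesis; the result is not statistically significant at the 0.05 level.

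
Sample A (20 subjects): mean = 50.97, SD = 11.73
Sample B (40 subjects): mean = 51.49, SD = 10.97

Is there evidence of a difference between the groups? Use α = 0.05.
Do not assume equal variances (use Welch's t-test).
Welch's two-sample t-test:
H₀: μ₁ = μ₂
H₁: μ₁ ≠ μ₂
s₁²/n₁ = 11.73²/20 = 6.8796,  s₂²/n₂ = 10.97²/40 = 3.0085
SE = √(s₁²/n₁ + s₂²/n₂) = √(6.8796 + 3.0085) = 3.1445
df (Welch-Satterthwaite) = (s₁²/n₁ + s₂²/n₂)² / [(s₁²/n₁)²/(n₁-1) + (s₂²/n₂)²/(n₂-1)] ≈ 35.91
t = (x̄₁ - x̄₂) / SE = (50.97 - 51.49) / 3.1445 = -0.52 / 3.1445 = -0.165
p-value = 0.8696

Since p-value > α = 0.05, we fail to reject H₀.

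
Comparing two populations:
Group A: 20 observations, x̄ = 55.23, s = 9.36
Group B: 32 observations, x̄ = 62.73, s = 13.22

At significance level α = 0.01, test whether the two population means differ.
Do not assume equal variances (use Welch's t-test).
Welch's two-sample t-test:
H₀: μ₁ = μ₂
H₁: μ₁ ≠ μ₂
s₁²/n₁ = 9.36²/20 = 4.3805,  s₂²/n₂ = 13.22²/32 = 5.4615
SE = √(s₁²/n₁ + s₂²/n₂) = √(4.3805 + 5.4615) = 3.1372
df (Welch-Satterthwaite) = (s₁²/n₁ + s₂²/n₂)² / [(s₁²/n₁)²/(n₁-1) + (s₂²/n₂)²/(n₂-1)] ≈ 49.12
t = (x̄₁ - x̄₂) / SE = (55.23 - 62.73) / 3.1372 = -7.50 / 3.1372 = -2.391
p-value = 0.0207

Since p-value > α = 0.01, we fail to reject H₀.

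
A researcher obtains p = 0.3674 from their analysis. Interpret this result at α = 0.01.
Since p = 0.3674 > α = 0.01, fail to reject H₀.
There is insufficient evidence to reject the null hypothesis; the result is not statistically significant at the 0.01 level.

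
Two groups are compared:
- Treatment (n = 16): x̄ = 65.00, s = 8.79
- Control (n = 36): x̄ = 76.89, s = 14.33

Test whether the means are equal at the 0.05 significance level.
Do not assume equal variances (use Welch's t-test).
Welch's two-sample t-test:
H₀: μ₁ = μ₂
H₁: μ₁ ≠ μ₂
s₁²/n₁ = 8.79²/16 = 4.8290,  s₂²/n₂ = 14.33²/36 = 5.7041
SE = √(s₁²/n₁ + s₂²/n₂) = √(4.8290 + 5.7041) = 3.2455
df (Welch-Satterthwaite) = (s₁²/n₁ + s₂²/n₂)² / [(s₁²/n₁)²/(n₁-1) + (s₂²/n₂)²/(n₂-1)] ≈ 44.66
t = (x̄₁ - x̄₂) / SE = (65.00 - 76.89) / 3.2455 = -11.89 / 3.2455 = -3.664
p-value = 0.0007

Since p-value < α = 0.05, we reject H₀.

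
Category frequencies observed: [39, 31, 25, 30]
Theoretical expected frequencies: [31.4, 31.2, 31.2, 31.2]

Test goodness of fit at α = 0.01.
Chi-square goodness of fit test:
H₀: observed counts match expected distribution
H₁: observed counts differ from expected distribution
df = k - 1 = 3
χ² = Σ(O - E)²/E
   = (39 - 31.4)²/31.4 + (31 - 31.2)²/31.2 + (25 - 31.2)²/31.2 + (30 - 31.2)²/31.2
   = 1.839 + 0.001 + 1.232 + 0.046
   = 3.12
p-value = 0.3736

Since p-value > α = 0.01, we fail to reject H₀.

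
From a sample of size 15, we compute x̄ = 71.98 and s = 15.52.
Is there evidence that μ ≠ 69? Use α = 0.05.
One-sample t-test:
H₀: μ = 69
H₁: μ ≠ 69
df = n - 1 = 14
t = (x̄ - μ₀) / (s/√n) = (71.98 - 69) / (15.52/√15) = 0.744
p-value = 0.4694

Since p-value > α = 0.05, we fail to reject H₀.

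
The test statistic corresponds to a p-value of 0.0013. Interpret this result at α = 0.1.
Since p = 0.0013 < α = 0.1, reject H₀.
There is sufficient evidence to reject the null hypothesis; the result is statistically significant at the 0.1 level.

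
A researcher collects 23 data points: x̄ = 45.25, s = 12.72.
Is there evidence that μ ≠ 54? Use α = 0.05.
One-sample t-test:
H₀: μ = 54
H₁: μ ≠ 54
df = n - 1 = 22
t = (x̄ - μ₀) / (s/√n) = (45.25 - 54) / (12.72/√23) = -3.299
p-value = 0.0033

Since p-value < α = 0.05, we reject H₀.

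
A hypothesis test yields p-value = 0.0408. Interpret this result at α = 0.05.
Since p = 0.0408 < α = 0.05, reject H₀.
There is sufficient evidence to reject the null hypothesis; the result is statistically significant at the 0.05 level.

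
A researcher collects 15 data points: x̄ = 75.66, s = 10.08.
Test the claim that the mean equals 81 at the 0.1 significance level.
One-sample t-test:
H₀: μ = 81
H₁: μ ≠ 81
df = n - 1 = 14
t = (x̄ - μ₀) / (s/√n) = (75.66 - 81) / (10.08/√15) = -2.052
p-value = 0.0594

Since p-value < α = 0.1, we reject H₀.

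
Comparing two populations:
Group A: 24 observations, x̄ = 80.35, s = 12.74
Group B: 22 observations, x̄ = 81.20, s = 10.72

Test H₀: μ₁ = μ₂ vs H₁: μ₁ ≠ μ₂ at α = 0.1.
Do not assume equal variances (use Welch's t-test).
Welch's two-sample t-test:
H₀: μ₁ = μ₂
H₁: μ₁ ≠ μ₂
s₁²/n₁ = 12.74²/24 = 6.7628,  s₂²/n₂ = 10.72²/22 = 5.2236
SE = √(s₁²/n₁ + s₂²/n₂) = √(6.7628 + 5.2236) = 3.4621
df (Welch-Satterthwaite) = (s₁²/n₁ + s₂²/n₂)² / [(s₁²/n₁)²/(n₁-1) + (s₂²/n₂)²/(n₂-1)] ≈ 43.70
t = (x̄₁ - x̄₂) / SE = (80.35 - 81.20) / 3.4621 = -0.85 / 3.4621 = -0.246
p-value = 0.8072

Since p-value > α = 0.1, we fail to reject H₀.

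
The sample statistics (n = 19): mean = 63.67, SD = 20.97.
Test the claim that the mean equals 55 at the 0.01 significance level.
One-sample t-test:
H₀: μ = 55
H₁: μ ≠ 55
df = n - 1 = 18
t = (x̄ - μ₀) / (s/√n) = (63.67 - 55) / (20.97/√19) = 1.802
p-value = 0.0883

Since p-value > α = 0.01, we fail to reject H₀.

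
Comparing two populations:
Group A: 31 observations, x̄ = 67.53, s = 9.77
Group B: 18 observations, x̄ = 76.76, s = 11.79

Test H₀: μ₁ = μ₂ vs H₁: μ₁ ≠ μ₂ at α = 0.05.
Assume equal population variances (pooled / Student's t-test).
Student's two-sample t-test (equal variances):
H₀: μ₁ = μ₂
H₁: μ₁ ≠ μ₂
df = n₁ + n₂ - 2 = 47
Pooled variance s_p² = [(n₁-1)s₁² + (n₂-1)s₂²] / (n₁ + n₂ - 2) = [(30)(9.77²) + (17)(11.79²)] / 47 = 111.2055
SE = √(s_p²(1/n₁ + 1/n₂)) = √(111.2055 × (1/31 + 1/18)) = 3.1250
t = (x̄₁ - x̄₂) / SE = (67.53 - 76.76) / 3.1250 = -9.23 / 3.1250 = -2.954
p-value = 0.0049

Since p-value < α = 0.05, we reject H₀.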